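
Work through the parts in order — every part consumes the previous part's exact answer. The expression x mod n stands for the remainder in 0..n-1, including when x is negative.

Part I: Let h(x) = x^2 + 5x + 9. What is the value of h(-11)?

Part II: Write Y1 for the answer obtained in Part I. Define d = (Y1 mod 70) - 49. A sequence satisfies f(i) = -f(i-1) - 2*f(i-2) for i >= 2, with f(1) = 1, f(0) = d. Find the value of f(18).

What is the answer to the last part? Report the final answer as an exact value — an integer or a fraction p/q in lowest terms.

Part I: 1*(-11)^2 + 5*(-11)^1 + 9 = (121) + (-55) + (9) = 75; answer 75
Part II: Y1 = 75; d = -44; f(2) = -1*(1) - 2*(-44) = 87; iterating: f(2)=87, f(3)=-89, f(4)=-85, f(5)=263, f(6)=-93, f(7)=-433, f(8)=619, f(9)=247, f(10)=-1485, f(11)=991, f(12)=1979, f(13)=-3961, f(14)=3, f(15)=7919, f(16)=-7925, f(17)=-7913, f(18)=23763; answer 23763

23763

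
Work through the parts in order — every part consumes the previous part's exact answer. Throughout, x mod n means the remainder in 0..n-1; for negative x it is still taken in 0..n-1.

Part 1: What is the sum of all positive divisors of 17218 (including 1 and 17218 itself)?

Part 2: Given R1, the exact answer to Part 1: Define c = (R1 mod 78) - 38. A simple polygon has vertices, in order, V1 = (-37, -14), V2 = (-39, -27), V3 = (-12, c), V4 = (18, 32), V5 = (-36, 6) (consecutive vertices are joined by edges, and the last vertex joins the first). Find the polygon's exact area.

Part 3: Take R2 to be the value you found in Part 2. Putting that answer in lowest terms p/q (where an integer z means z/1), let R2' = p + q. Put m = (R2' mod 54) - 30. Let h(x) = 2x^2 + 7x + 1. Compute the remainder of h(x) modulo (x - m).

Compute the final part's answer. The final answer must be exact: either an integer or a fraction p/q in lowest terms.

-4

Part 1: 17218 = 2 * 8609; sigma = (1 + 2) * (1 + 8609) = 3 * 8610 = 25830; answer 25830
Part 2: R1 = 25830; c = -26; cross terms: (-37*-27 - -39*-14)=453, (-39*-26 - -12*-27)=690, (-12*32 - 18*-26)=84, (18*6 - -36*32)=1260, (-36*-14 - -37*6)=726; twice the area = |3213| = 3213; area = 3213/2; answer 3213/2
Part 3: R2 = 3213/2; threaded value p + q = 3215; m = -1; remainder = value at the root: 2*(-1)^2 + 7*(-1)^1 + 1 = (2) + (-7) + (1) = -4; answer -4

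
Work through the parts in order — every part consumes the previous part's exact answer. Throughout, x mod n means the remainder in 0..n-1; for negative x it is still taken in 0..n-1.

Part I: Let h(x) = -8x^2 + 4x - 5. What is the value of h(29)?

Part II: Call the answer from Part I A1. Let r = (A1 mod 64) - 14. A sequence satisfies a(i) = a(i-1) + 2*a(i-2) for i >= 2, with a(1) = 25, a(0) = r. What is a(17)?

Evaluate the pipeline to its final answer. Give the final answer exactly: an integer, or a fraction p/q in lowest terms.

Part I: -8*(29)^2 + 4*(29)^1 - 5 = (-6728) + (116) + (-5) = -6617; answer -6617
Part II: A1 = -6617; r = 25; a(2) = 1*(25) + 2*(25) = 75; iterating: a(2)=75, a(3)=125, a(4)=275, a(5)=525, a(6)=1075, a(7)=2125, a(8)=4275, a(9)=8525, a(10)=17075, a(11)=34125, a(12)=68275, a(13)=136525, a(14)=273075, a(15)=546125, a(16)=1092275, a(17)=2184525; answer 2184525

2184525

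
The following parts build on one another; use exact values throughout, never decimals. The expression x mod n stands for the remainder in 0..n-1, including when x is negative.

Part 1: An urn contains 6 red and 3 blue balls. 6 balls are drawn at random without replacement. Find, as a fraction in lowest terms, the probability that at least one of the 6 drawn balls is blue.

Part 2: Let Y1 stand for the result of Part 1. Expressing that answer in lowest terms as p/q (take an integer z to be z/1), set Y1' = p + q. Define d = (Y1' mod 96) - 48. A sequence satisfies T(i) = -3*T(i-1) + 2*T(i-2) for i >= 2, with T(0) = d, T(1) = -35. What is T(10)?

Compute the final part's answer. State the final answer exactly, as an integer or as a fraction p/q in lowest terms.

Part 1: total draws C(9,6) = 84; complement C(6,6) = 1; favorable 84 - 1 = 83; P = 83/84; answer 83/84
Part 2: Y1 = 83/84; threaded value p + q = 167; d = 23; T(2) = -3*(-35) + 2*(23) = 151; iterating: T(2)=151, T(3)=-523, T(4)=1871, T(5)=-6659, T(6)=23719, T(7)=-84475, T(8)=300863, T(9)=-1071539, T(10)=3816343; answer 3816343

3816343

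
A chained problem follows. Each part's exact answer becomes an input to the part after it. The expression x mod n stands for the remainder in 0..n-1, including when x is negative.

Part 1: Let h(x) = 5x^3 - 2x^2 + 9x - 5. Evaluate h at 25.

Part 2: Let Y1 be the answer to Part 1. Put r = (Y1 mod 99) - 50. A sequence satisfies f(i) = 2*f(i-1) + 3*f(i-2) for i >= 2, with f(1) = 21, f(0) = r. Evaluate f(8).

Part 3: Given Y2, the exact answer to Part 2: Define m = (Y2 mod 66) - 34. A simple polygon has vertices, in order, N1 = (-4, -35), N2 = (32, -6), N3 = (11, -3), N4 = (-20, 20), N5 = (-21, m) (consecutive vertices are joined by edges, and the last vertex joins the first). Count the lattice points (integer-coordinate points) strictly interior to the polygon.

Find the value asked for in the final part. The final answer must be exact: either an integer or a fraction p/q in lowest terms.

Part 1: 5*(25)^3 - 2*(25)^2 + 9*(25)^1 - 5 = (78125) + (-1250) + (225) + (-5) = 77095; answer 77095
Part 2: Y1 = 77095; r = 23; f(2) = 2*(21) + 3*(23) = 111; iterating: f(2)=111, f(3)=285, f(4)=903, f(5)=2661, f(6)=8031, f(7)=24045, f(8)=72183; answer 72183
Part 3: Y2 = 72183; m = 11; cross terms: (-4*-6 - 32*-35)=1144, (32*-3 - 11*-6)=-30, (11*20 - -20*-3)=160, (-20*11 - -21*20)=200, (-21*-35 - -4*11)=779; twice the area = |2253| = 2253; area = 2253/2; boundary points = 1 + 3 + 1 + 1 + 1 = 7; strictly interior points = area - boundary/2 + 1 = 1124; answer 1124

1124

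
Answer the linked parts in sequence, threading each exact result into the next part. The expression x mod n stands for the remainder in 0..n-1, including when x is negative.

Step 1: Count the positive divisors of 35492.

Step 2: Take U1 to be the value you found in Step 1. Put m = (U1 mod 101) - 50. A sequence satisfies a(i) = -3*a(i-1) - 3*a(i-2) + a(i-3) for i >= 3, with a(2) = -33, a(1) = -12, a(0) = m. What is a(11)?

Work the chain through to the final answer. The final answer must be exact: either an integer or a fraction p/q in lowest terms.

-8763

Step 1: 35492 = 2^2 * 19 * 467; number of divisors = (2+1) * (1+1) * (1+1) = 12; answer 12
Step 2: U1 = 12; m = -38; a(3) = -3*(-33) - 3*(-12) + 1*(-38) = 97; iterating: a(3)=97, a(4)=-204, a(5)=288, a(6)=-155, a(7)=-603, a(8)=2562, a(9)=-6032, a(10)=9807, a(11)=-8763; answer -8763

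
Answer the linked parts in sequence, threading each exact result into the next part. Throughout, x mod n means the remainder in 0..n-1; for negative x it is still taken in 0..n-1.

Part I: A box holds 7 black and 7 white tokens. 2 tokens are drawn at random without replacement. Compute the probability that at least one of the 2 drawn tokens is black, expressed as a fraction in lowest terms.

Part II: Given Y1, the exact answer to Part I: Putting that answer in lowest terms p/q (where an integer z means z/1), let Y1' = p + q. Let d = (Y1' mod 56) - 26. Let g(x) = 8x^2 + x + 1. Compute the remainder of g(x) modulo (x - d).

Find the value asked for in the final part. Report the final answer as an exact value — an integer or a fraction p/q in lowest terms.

70

Part I: total draws C(14,2) = 91; complement C(7,2) = 21; favorable 91 - 21 = 70; P = 10/13; answer 10/13
Part II: Y1 = 10/13; threaded value p + q = 23; d = -3; remainder = value at the root: 8*(-3)^2 + 1*(-3)^1 + 1 = (72) + (-3) + (1) = 70; answer 70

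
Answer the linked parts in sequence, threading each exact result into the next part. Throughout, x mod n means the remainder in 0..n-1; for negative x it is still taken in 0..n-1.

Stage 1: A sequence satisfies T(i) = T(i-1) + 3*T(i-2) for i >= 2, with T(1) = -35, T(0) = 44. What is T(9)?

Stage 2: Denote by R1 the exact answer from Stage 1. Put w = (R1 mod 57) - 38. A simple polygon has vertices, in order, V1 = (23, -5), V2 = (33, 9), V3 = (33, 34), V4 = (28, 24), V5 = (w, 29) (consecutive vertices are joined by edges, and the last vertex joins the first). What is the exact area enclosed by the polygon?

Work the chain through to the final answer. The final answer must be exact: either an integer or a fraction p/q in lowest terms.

Stage 1: T(2) = 1*(-35) + 3*(44) = 97; iterating: T(2)=97, T(3)=-8, T(4)=283, T(5)=259, T(6)=1108, T(7)=1885, T(8)=5209, T(9)=10864; answer 10864
Stage 2: R1 = 10864; w = -4; cross terms: (23*9 - 33*-5)=372, (33*34 - 33*9)=825, (33*24 - 28*34)=-160, (28*29 - -4*24)=908, (-4*-5 - 23*29)=-647; twice the area = |1298| = 1298; area = 649; answer 649

649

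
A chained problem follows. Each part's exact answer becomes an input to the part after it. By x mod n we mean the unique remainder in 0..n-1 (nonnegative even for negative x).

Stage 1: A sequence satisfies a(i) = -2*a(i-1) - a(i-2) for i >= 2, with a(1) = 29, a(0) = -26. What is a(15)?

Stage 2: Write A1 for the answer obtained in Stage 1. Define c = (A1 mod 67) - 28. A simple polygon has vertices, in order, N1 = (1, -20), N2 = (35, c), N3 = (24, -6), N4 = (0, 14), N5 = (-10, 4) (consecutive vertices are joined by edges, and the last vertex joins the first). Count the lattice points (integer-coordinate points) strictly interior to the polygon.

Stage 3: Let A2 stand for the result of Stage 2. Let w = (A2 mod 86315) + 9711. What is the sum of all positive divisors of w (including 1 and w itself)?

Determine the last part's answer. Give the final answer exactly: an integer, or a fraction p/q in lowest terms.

Stage 1: a(2) = -2*(29) - 1*(-26) = -32; iterating: a(2)=-32, a(3)=35, a(4)=-38, a(5)=41, a(6)=-44, a(7)=47, a(8)=-50, a(9)=53, a(10)=-56, a(11)=59, a(12)=-62, a(13)=65, a(14)=-68, a(15)=71; answer 71
Stage 2: A1 = 71; c = -24; cross terms: (1*-24 - 35*-20)=676, (35*-6 - 24*-24)=366, (24*14 - 0*-6)=336, (0*4 - -10*14)=140, (-10*-20 - 1*4)=196; twice the area = |1714| = 1714; area = 857; boundary points = 2 + 1 + 4 + 10 + 1 = 18; strictly interior points = area - boundary/2 + 1 = 849; answer 849
Stage 3: A2 = 849; w = 10560; 10560 = 2^6 * 3 * 5 * 11; sigma = (1 + 2 + 4 + 8 + 16 + 32 + 64) * (1 + 3) * (1 + 5) * (1 + 11) = 127 * 4 * 6 * 12 = 36576; answer 36576

36576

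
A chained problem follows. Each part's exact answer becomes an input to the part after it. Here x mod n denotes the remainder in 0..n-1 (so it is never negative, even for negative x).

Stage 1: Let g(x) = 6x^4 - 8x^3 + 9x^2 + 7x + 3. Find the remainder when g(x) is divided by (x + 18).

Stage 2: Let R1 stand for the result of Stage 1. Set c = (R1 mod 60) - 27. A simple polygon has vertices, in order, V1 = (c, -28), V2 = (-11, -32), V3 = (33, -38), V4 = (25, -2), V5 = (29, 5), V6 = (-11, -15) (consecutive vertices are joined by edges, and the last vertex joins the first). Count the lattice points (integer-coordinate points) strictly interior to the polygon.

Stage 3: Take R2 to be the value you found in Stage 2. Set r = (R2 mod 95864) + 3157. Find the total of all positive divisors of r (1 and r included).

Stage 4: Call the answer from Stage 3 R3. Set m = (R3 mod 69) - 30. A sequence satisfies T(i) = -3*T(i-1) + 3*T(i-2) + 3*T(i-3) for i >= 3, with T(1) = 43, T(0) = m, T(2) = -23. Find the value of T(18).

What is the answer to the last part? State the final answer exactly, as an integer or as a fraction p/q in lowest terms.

-37349456967

Stage 1: remainder = value at the root: 6*(-18)^4 - 8*(-18)^3 + 9*(-18)^2 + 7*(-18)^1 + 3 = (629856) + (46656) + (2916) + (-126) + (3) = 679305; answer 679305
Stage 2: R1 = 679305; c = 18; cross terms: (18*-32 - -11*-28)=-884, (-11*-38 - 33*-32)=1474, (33*-2 - 25*-38)=884, (25*5 - 29*-2)=183, (29*-15 - -11*5)=-380, (-11*-28 - 18*-15)=578; twice the area = |1855| = 1855; area = 1855/2; boundary points = 1 + 2 + 4 + 1 + 20 + 1 = 29; strictly interior points = area - boundary/2 + 1 = 914; answer 914
Stage 3: R2 = 914; r = 4071; 4071 = 3 * 23 * 59; sigma = (1 + 3) * (1 + 23) * (1 + 59) = 4 * 24 * 60 = 5760; answer 5760
Stage 4: R3 = 5760; m = 3; T(3) = -3*(-23) + 3*(43) + 3*(3) = 207; iterating: T(3)=207, T(4)=-561, T(5)=2235, T(6)=-7767, T(7)=28323, T(8)=-101565, T(9)=366363, T(10)=-1318815, T(11)=4750839, T(12)=-17109873, T(13)=61625691, T(14)=-221954175, T(15)=799409979, T(16)=-2879215389, T(17)=10370013579, T(18)=-37349456967; answer -37349456967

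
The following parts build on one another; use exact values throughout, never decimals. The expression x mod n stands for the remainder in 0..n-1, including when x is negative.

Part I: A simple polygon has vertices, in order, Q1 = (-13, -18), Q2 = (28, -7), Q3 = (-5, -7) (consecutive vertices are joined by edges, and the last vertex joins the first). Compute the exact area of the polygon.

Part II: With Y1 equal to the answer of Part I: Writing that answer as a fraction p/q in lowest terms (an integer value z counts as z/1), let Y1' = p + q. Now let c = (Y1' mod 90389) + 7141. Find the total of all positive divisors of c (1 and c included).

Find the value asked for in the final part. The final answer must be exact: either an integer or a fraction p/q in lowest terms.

Part I: cross terms: (-13*-7 - 28*-18)=595, (28*-7 - -5*-7)=-231, (-5*-18 - -13*-7)=-1; twice the area = |363| = 363; area = 363/2; answer 363/2
Part II: Y1 = 363/2; threaded value p + q = 365; c = 7506; 7506 = 2 * 3^3 * 139; sigma = (1 + 2) * (1 + 3 + 9 + 27) * (1 + 139) = 3 * 40 * 140 = 16800; answer 16800

16800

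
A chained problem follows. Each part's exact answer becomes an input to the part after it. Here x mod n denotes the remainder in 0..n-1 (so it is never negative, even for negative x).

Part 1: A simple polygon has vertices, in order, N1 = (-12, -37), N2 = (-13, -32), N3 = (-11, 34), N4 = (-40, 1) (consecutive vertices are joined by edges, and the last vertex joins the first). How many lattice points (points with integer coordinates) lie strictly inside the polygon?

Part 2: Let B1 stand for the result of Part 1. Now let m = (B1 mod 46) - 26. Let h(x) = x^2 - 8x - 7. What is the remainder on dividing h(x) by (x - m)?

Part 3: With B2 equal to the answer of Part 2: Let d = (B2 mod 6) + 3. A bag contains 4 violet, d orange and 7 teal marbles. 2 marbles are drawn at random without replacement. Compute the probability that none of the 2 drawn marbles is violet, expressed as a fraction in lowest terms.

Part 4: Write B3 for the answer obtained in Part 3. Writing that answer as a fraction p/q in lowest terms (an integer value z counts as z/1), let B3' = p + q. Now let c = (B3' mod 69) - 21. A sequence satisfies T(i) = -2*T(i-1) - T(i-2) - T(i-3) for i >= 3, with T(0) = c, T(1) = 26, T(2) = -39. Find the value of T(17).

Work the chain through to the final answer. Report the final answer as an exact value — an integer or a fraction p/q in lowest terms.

118754

Part 1: cross terms: (-12*-32 - -13*-37)=-97, (-13*34 - -11*-32)=-794, (-11*1 - -40*34)=1349, (-40*-37 - -12*1)=1492; twice the area = |1950| = 1950; area = 975; boundary points = 1 + 2 + 1 + 2 = 6; strictly interior points = area - boundary/2 + 1 = 973; answer 973
Part 2: B1 = 973; m = -19; remainder = value at the root: 1*(-19)^2 - 8*(-19)^1 - 7 = (361) + (152) + (-7) = 506; answer 506
Part 3: B2 = 506; d = 5; total draws C(16,2) = 120; favorable C(12,2) = 66; P = 11/20; answer 11/20
Part 4: B3 = 11/20; threaded value p + q = 31; c = 10; T(3) = -2*(-39) - 1*(26) - 1*(10) = 42; iterating: T(3)=42, T(4)=-71, T(5)=139, T(6)=-249, T(7)=430, T(8)=-750, T(9)=1319, T(10)=-2318, T(11)=4067, T(12)=-7135, T(13)=12521, T(14)=-21974, T(15)=38562, T(16)=-67671, T(17)=118754; answer 118754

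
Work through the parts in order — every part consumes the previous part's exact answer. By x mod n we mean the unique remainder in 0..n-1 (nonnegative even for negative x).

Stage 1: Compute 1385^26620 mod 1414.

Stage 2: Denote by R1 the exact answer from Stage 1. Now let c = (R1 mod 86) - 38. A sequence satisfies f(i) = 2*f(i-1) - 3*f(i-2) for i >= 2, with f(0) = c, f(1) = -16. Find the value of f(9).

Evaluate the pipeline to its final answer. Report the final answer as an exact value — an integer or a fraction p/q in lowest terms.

Stage 1: squarings mod 1414: 1385^1=1385, 1385^2=841, 1385^4=281, 1385^8=1191, 1385^16=239, 1385^32=561, 1385^64=813, 1385^128=631, 1385^256=827, 1385^512=967, 1385^1024=435, 1385^2048=1163, 1385^4096=785, 1385^8192=1135, 1385^16384=71; 1385^26620 = 1385^4 * 1385^8 * 1385^16 * 1385^32 * 1385^64 * 1385^128 * 1385^256 * 1385^512 * 1385^1024 * 1385^8192 * 1385^16384 = 701 (mod 1414); answer 701
Stage 2: R1 = 701; c = -25; f(2) = 2*(-16) - 3*(-25) = 43; iterating: f(2)=43, f(3)=134, f(4)=139, f(5)=-124, f(6)=-665, f(7)=-958, f(8)=79, f(9)=3032; answer 3032

3032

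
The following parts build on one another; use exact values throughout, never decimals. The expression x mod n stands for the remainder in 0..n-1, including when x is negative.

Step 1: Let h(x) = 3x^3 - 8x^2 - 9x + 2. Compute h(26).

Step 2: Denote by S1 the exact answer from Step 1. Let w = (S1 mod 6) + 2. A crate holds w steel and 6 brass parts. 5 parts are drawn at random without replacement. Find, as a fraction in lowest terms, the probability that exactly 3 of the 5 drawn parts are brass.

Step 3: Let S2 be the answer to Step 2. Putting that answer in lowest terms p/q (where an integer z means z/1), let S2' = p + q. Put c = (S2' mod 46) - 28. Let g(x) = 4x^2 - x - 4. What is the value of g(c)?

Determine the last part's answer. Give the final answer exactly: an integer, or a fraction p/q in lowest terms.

Step 1: 3*(26)^3 - 8*(26)^2 - 9*(26)^1 + 2 = (52728) + (-5408) + (-234) + (2) = 47088; answer 47088
Step 2: S1 = 47088; w = 2; total draws C(8,5) = 56; favorable C(6,3)*C(2,2) = 20; P = 5/14; answer 5/14
Step 3: S2 = 5/14; threaded value p + q = 19; c = -9; 4*(-9)^2 - 1*(-9)^1 - 4 = (324) + (9) + (-4) = 329; answer 329

329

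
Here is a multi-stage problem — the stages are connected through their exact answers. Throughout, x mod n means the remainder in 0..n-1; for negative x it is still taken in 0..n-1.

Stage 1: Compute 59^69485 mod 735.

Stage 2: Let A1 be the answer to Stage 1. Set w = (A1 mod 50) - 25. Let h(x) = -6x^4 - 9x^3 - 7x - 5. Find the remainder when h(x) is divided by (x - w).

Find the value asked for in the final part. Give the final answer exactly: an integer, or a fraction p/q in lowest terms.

Stage 1: squarings mod 735: 59^1=59, 59^2=541, 59^4=151, 59^8=16, 59^16=256, 59^32=121, 59^64=676, 59^128=541, 59^256=151, 59^512=16, 59^1024=256, 59^2048=121, 59^4096=676, 59^8192=541, 59^16384=151, 59^32768=16, 59^65536=256; 59^69485 = 59^1 * 59^4 * 59^8 * 59^32 * 59^64 * 59^256 * 59^512 * 59^1024 * 59^2048 * 59^65536 = 404 (mod 735); answer 404
Stage 2: A1 = 404; w = -21; remainder = value at the root: -6*(-21)^4 - 9*(-21)^3 - 7*(-21)^1 - 5 = (-1166886) + (83349) + (147) + (-5) = -1083395; answer -1083395

-1083395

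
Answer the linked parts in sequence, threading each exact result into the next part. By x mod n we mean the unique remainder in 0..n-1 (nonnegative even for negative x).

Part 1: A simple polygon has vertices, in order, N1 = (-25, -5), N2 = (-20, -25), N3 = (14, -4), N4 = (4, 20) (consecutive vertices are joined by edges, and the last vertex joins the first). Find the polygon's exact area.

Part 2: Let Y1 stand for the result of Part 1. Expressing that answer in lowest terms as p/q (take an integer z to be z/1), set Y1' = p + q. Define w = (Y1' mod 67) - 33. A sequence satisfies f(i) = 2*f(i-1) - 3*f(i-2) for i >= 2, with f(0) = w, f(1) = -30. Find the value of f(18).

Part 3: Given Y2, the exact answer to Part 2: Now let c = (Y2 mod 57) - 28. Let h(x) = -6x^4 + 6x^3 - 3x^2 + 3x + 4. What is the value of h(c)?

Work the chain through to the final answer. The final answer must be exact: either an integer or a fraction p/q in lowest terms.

-1470938

Part 1: cross terms: (-25*-25 - -20*-5)=525, (-20*-4 - 14*-25)=430, (14*20 - 4*-4)=296, (4*-5 - -25*20)=480; twice the area = |1731| = 1731; area = 1731/2; answer 1731/2
Part 2: Y1 = 1731/2; threaded value p + q = 1733; w = 25; f(2) = 2*(-30) - 3*(25) = -135; iterating: f(2)=-135, f(3)=-180, f(4)=45, f(5)=630, f(6)=1125, f(7)=360, f(8)=-2655, f(9)=-6390, f(10)=-4815, f(11)=9540, f(12)=33525, f(13)=38430, f(14)=-23715, f(15)=-162720, f(16)=-254295, f(17)=-20430, f(18)=722025; answer 722025
Part 3: Y2 = 722025; c = -22; -6*(-22)^4 + 6*(-22)^3 - 3*(-22)^2 + 3*(-22)^1 + 4 = (-1405536) + (-63888) + (-1452) + (-66) + (4) = -1470938; answer -1470938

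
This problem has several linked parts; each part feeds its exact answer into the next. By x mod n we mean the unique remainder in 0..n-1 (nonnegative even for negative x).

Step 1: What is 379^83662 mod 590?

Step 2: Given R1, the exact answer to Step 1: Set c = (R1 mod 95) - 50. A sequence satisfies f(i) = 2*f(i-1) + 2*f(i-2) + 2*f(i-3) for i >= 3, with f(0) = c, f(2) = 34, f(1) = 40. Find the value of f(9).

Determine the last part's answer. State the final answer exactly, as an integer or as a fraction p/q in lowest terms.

Step 1: squarings mod 590: 379^1=379, 379^2=271, 379^4=281, 379^8=491, 379^16=361, 379^32=521, 379^64=41, 379^128=501, 379^256=251, 379^512=461, 379^1024=121, 379^2048=481, 379^4096=81, 379^8192=71, 379^16384=321, 379^32768=381, 379^65536=21; 379^83662 = 379^2 * 379^4 * 379^8 * 379^64 * 379^128 * 379^512 * 379^1024 * 379^16384 * 379^65536 = 171 (mod 590); answer 171
Step 2: R1 = 171; c = 26; f(3) = 2*(34) + 2*(40) + 2*(26) = 200; iterating: f(3)=200, f(4)=548, f(5)=1564, f(6)=4624, f(7)=13472, f(8)=39320, f(9)=114832; answer 114832

114832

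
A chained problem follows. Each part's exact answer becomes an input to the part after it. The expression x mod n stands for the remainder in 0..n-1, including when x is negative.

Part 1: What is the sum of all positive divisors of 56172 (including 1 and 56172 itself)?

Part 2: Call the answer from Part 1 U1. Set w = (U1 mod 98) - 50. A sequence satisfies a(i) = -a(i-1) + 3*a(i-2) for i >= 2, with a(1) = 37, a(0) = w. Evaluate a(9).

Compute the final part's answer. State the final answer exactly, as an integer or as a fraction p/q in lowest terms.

Part 1: 56172 = 2^2 * 3 * 31 * 151; sigma = (1 + 2 + 4) * (1 + 3) * (1 + 31) * (1 + 151) = 7 * 4 * 32 * 152 = 136192; answer 136192
Part 2: U1 = 136192; w = 20; a(2) = -1*(37) + 3*(20) = 23; iterating: a(2)=23, a(3)=88, a(4)=-19, a(5)=283, a(6)=-340, a(7)=1189, a(8)=-2209, a(9)=5776; answer 5776

5776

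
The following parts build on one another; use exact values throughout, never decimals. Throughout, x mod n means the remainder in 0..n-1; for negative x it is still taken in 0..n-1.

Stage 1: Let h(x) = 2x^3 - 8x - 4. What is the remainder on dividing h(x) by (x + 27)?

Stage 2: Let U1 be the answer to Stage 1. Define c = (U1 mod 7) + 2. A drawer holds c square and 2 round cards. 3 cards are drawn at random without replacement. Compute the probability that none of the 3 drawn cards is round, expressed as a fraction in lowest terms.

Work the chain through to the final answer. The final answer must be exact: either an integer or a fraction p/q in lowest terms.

5/14

Stage 1: remainder = value at the root: 2*(-27)^3 - 8*(-27)^1 - 4 = (-39366) + (216) + (-4) = -39154; answer -39154
Stage 2: U1 = -39154; c = 6; total draws C(8,3) = 56; favorable C(6,3) = 20; P = 5/14; answer 5/14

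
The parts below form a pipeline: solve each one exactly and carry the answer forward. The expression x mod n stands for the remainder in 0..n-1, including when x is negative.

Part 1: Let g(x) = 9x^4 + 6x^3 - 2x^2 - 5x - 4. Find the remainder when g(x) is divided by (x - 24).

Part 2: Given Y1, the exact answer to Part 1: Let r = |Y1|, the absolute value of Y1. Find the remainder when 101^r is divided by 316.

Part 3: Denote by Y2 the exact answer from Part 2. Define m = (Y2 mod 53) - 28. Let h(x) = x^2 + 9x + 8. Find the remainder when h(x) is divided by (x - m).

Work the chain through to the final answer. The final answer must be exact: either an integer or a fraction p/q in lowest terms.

120

Part 1: remainder = value at the root: 9*(24)^4 + 6*(24)^3 - 2*(24)^2 - 5*(24)^1 - 4 = (2985984) + (82944) + (-1152) + (-120) + (-4) = 3067652; answer 3067652
Part 2: Y1 = 3067652; r = 3067652; squarings mod 316: 101^1=101, 101^2=89, 101^4=21, 101^8=125, 101^16=141, 101^32=289, 101^64=97, 101^128=245, 101^256=301, 101^512=225, 101^1024=65, 101^2048=117, 101^4096=101, 101^8192=89, 101^16384=21, 101^32768=125, 101^65536=141, 101^131072=289, 101^262144=97, 101^524288=245, 101^1048576=301, 101^2097152=225; 101^3067652 = 101^4 * 101^256 * 101^512 * 101^1024 * 101^2048 * 101^16384 * 101^32768 * 101^131072 * 101^262144 * 101^524288 * 101^2097152 = 141 (mod 316); answer 141
Part 3: Y2 = 141; m = 7; remainder = value at the root: 1*(7)^2 + 9*(7)^1 + 8 = (49) + (63) + (8) = 120; answer 120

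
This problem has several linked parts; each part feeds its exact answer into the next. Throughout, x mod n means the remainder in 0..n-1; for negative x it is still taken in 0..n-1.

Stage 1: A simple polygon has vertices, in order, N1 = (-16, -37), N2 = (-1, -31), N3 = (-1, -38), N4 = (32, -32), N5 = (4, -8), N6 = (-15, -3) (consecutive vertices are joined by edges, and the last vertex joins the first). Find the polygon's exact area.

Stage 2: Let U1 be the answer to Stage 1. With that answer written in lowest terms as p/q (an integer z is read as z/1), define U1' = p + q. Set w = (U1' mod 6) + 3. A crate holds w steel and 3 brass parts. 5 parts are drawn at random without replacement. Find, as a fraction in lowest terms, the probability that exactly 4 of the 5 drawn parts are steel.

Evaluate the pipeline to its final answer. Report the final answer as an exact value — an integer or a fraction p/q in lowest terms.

Stage 1: cross terms: (-16*-31 - -1*-37)=459, (-1*-38 - -1*-31)=7, (-1*-32 - 32*-38)=1248, (32*-8 - 4*-32)=-128, (4*-3 - -15*-8)=-132, (-15*-37 - -16*-3)=507; twice the area = |1961| = 1961; area = 1961/2; answer 1961/2
Stage 2: U1 = 1961/2; threaded value p + q = 1963; w = 4; total draws C(7,5) = 21; favorable C(4,4)*C(3,1) = 3; P = 1/7; answer 1/7

1/7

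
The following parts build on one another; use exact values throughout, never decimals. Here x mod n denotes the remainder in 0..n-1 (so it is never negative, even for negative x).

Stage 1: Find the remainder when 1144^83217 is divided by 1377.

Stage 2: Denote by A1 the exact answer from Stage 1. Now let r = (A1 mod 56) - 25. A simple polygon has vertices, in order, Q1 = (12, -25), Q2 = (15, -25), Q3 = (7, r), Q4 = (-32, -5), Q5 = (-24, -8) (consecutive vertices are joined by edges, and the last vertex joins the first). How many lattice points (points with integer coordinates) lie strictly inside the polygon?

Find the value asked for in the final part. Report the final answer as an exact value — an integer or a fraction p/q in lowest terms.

1202

Stage 1: squarings mod 1377: 1144^1=1144, 1144^2=586, 1144^4=523, 1144^8=883, 1144^16=307, 1144^32=613, 1144^64=1225, 1144^128=1072, 1144^256=766, 1144^512=154, 1144^1024=307, 1144^2048=613, 1144^4096=1225, 1144^8192=1072, 1144^16384=766, 1144^32768=154, 1144^65536=307; 1144^83217 = 1144^1 * 1144^16 * 1144^256 * 1144^1024 * 1144^16384 * 1144^65536 = 838 (mod 1377); answer 838
Stage 2: A1 = 838; r = 29; cross terms: (12*-25 - 15*-25)=75, (15*29 - 7*-25)=610, (7*-5 - -32*29)=893, (-32*-8 - -24*-5)=136, (-24*-25 - 12*-8)=696; twice the area = |2410| = 2410; area = 1205; boundary points = 3 + 2 + 1 + 1 + 1 = 8; strictly interior points = area - boundary/2 + 1 = 1202; answer 1202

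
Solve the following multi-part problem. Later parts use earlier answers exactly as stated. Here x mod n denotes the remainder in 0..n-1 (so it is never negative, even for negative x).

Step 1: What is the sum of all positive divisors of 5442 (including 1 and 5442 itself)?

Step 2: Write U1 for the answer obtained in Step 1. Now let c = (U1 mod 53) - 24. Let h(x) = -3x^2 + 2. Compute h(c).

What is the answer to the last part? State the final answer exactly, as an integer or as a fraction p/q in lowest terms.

-145

Step 1: 5442 = 2 * 3 * 907; sigma = (1 + 2) * (1 + 3) * (1 + 907) = 3 * 4 * 908 = 10896; answer 10896
Step 2: U1 = 10896; c = 7; -3*(7)^2 + 2 = (-147) + (2) = -145; answer -145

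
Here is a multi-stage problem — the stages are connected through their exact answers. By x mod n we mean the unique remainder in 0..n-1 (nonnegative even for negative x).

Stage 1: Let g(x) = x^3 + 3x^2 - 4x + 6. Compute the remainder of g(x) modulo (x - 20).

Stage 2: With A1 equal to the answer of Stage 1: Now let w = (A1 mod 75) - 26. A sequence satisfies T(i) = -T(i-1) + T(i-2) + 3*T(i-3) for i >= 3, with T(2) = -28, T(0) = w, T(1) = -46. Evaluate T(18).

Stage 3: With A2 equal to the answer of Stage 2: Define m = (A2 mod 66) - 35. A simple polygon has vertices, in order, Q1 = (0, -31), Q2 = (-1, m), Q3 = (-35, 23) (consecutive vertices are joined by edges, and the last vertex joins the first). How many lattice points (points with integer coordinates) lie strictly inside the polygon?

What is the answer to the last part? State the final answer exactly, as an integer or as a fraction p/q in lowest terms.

672

Stage 1: remainder = value at the root: 1*(20)^3 + 3*(20)^2 - 4*(20)^1 + 6 = (8000) + (1200) + (-80) + (6) = 9126; answer 9126
Stage 2: A1 = 9126; w = 25; T(3) = -1*(-28) + 1*(-46) + 3*(25) = 57; iterating: T(3)=57, T(4)=-223, T(5)=196, T(6)=-248, T(7)=-225, T(8)=565, T(9)=-1534, T(10)=1424, T(11)=-1263, T(12)=-1915, T(13)=4924, T(14)=-10628, T(15)=9807, T(16)=-5663, T(17)=-16414, T(18)=40172; answer 40172
Stage 3: A2 = 40172; m = 9; cross terms: (0*9 - -1*-31)=-31, (-1*23 - -35*9)=292, (-35*-31 - 0*23)=1085; twice the area = |1346| = 1346; area = 673; boundary points = 1 + 2 + 1 = 4; strictly interior points = area - boundary/2 + 1 = 672; answer 672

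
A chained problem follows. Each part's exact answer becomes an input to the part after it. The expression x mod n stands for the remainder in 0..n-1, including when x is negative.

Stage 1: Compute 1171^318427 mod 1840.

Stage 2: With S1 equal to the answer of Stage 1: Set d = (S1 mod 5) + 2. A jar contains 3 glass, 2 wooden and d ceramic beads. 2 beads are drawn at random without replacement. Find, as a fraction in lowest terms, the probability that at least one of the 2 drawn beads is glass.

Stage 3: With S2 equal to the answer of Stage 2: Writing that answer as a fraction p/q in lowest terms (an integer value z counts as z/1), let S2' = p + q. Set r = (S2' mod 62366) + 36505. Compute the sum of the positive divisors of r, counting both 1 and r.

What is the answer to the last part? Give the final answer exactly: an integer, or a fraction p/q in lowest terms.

94488

Stage 1: squarings mod 1840: 1171^1=1171, 1171^2=441, 1171^4=1281, 1171^8=1521, 1171^16=561, 1171^32=81, 1171^64=1041, 1171^128=1761, 1171^256=721, 1171^512=961, 1171^1024=1681, 1171^2048=1361, 1171^4096=1281, 1171^8192=1521, 1171^16384=561, 1171^32768=81, 1171^65536=1041, 1171^131072=1761, 1171^262144=721; 1171^318427 = 1171^1 * 1171^2 * 1171^8 * 1171^16 * 1171^64 * 1171^128 * 1171^256 * 1171^512 * 1171^2048 * 1171^4096 * 1171^16384 * 1171^32768 * 1171^262144 = 11 (mod 1840); answer 11
Stage 2: S1 = 11; d = 3; total draws C(8,2) = 28; complement C(5,2) = 10; favorable 28 - 10 = 18; P = 9/14; answer 9/14
Stage 3: S2 = 9/14; threaded value p + q = 23; r = 36528; 36528 = 2^4 * 3 * 761; sigma = (1 + 2 + 4 + 8 + 16) * (1 + 3) * (1 + 761) = 31 * 4 * 762 = 94488; answer 94488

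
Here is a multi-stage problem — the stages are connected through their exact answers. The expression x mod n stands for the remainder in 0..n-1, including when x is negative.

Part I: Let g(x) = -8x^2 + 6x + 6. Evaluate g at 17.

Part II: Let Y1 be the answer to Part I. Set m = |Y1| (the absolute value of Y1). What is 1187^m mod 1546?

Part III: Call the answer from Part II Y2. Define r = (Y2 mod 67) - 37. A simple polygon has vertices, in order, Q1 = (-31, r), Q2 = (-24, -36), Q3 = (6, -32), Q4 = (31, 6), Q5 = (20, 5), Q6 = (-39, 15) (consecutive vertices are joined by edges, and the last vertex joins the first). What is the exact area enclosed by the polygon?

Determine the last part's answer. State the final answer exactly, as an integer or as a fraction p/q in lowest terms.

4003/2

Part I: -8*(17)^2 + 6*(17)^1 + 6 = (-2312) + (102) + (6) = -2204; answer -2204
Part II: Y1 = -2204; m = 2204; squarings mod 1546: 1187^1=1187, 1187^2=563, 1187^4=39, 1187^8=1521, 1187^16=625, 1187^32=1033, 1187^64=349, 1187^128=1213, 1187^256=1123, 1187^512=1139, 1187^1024=227, 1187^2048=511; 1187^2204 = 1187^4 * 1187^8 * 1187^16 * 1187^128 * 1187^2048 = 1117 (mod 1546); answer 1117
Part III: Y2 = 1117; r = 8; cross terms: (-31*-36 - -24*8)=1308, (-24*-32 - 6*-36)=984, (6*6 - 31*-32)=1028, (31*5 - 20*6)=35, (20*15 - -39*5)=495, (-39*8 - -31*15)=153; twice the area = |4003| = 4003; area = 4003/2; answer 4003/2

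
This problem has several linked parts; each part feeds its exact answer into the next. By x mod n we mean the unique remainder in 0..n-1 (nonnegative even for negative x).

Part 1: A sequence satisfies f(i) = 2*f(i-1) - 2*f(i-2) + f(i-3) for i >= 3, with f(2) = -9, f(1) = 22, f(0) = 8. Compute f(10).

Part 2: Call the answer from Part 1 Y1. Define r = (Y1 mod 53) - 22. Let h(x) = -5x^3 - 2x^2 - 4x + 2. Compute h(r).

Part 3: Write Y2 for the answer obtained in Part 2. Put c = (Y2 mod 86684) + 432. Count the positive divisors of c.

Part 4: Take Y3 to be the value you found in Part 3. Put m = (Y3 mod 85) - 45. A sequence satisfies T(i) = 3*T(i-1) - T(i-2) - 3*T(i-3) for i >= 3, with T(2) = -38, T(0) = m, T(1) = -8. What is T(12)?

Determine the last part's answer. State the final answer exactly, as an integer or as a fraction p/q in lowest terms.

29861

Part 1: f(3) = 2*(-9) - 2*(22) + 1*(8) = -54; iterating: f(3)=-54, f(4)=-68, f(5)=-37, f(6)=8, f(7)=22, f(8)=-9, f(9)=-54, f(10)=-68; answer -68
Part 2: Y1 = -68; r = 16; -5*(16)^3 - 2*(16)^2 - 4*(16)^1 + 2 = (-20480) + (-512) + (-64) + (2) = -21054; answer -21054
Part 3: Y2 = -21054; c = 66062; 66062 = 2 * 17 * 29 * 67; number of divisors = (1+1) * (1+1) * (1+1) * (1+1) = 16; answer 16
Part 4: Y3 = 16; m = -29; T(3) = 3*(-38) - 1*(-8) - 3*(-29) = -19; iterating: T(3)=-19, T(4)=5, T(5)=148, T(6)=496, T(7)=1325, T(8)=3035, T(9)=6292, T(10)=11866, T(11)=20201, T(12)=29861; answer 29861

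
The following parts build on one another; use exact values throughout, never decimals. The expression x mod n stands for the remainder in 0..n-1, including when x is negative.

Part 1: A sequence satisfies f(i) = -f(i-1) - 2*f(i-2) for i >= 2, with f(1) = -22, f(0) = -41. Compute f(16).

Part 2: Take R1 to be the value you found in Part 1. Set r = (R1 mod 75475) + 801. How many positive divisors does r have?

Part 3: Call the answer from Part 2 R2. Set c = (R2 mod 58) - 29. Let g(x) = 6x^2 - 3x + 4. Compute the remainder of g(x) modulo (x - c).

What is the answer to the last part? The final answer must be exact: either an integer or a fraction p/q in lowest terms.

Part 1: f(2) = -1*(-22) - 2*(-41) = 104; iterating: f(2)=104, f(3)=-60, f(4)=-148, f(5)=268, f(6)=28, f(7)=-564, f(8)=508, f(9)=620, f(10)=-1636, f(11)=396, f(12)=2876, f(13)=-3668, f(14)=-2084, f(15)=9420, f(16)=-5252; answer -5252
Part 2: R1 = -5252; r = 71024; 71024 = 2^4 * 23 * 193; number of divisors = (4+1) * (1+1) * (1+1) = 20; answer 20
Part 3: R2 = 20; c = -9; remainder = value at the root: 6*(-9)^2 - 3*(-9)^1 + 4 = (486) + (27) + (4) = 517; answer 517

517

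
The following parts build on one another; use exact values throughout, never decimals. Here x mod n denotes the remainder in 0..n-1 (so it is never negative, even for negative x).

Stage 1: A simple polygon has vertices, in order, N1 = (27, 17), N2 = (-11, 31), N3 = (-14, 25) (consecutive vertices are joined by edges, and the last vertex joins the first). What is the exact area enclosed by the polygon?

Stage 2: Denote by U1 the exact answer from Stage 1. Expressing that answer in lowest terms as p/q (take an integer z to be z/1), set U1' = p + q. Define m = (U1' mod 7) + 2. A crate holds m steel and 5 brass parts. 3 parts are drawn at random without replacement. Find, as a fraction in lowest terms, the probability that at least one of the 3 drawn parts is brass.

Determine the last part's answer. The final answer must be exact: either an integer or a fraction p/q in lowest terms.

Stage 1: cross terms: (27*31 - -11*17)=1024, (-11*25 - -14*31)=159, (-14*17 - 27*25)=-913; twice the area = |270| = 270; area = 135; answer 135
Stage 2: U1 = 135; threaded value p + q = 136; m = 5; total draws C(10,3) = 120; complement C(5,3) = 10; favorable 120 - 10 = 110; P = 11/12; answer 11/12

11/12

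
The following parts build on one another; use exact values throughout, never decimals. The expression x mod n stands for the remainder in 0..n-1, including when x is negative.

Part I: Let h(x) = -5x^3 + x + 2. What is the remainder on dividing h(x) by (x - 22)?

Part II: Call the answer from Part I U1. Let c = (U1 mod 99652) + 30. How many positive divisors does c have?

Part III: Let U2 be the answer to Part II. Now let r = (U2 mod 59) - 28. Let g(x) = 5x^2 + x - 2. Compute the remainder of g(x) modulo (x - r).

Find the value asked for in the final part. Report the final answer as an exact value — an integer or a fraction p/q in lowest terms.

Part I: remainder = value at the root: -5*(22)^3 + 1*(22)^1 + 2 = (-53240) + (22) + (2) = -53216; answer -53216
Part II: U1 = -53216; c = 46466; 46466 = 2 * 7 * 3319; number of divisors = (1+1) * (1+1) * (1+1) = 8; answer 8
Part III: U2 = 8; r = -20; remainder = value at the root: 5*(-20)^2 + 1*(-20)^1 - 2 = (2000) + (-20) + (-2) = 1978; answer 1978

1978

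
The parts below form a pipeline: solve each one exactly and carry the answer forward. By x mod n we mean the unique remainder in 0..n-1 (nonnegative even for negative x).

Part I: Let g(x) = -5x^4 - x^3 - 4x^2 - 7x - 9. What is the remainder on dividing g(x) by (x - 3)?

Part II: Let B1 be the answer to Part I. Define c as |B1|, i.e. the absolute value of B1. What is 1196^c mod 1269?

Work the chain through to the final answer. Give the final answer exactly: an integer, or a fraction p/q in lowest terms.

784

Part I: remainder = value at the root: -5*(3)^4 - 1*(3)^3 - 4*(3)^2 - 7*(3)^1 - 9 = (-405) + (-27) + (-36) + (-21) + (-9) = -498; answer -498
Part II: B1 = -498; c = 498; squarings mod 1269: 1196^1=1196, 1196^2=253, 1196^4=559, 1196^8=307, 1196^16=343, 1196^32=901, 1196^64=910, 1196^128=712, 1196^256=613; 1196^498 = 1196^2 * 1196^16 * 1196^32 * 1196^64 * 1196^128 * 1196^256 = 784 (mod 1269); answer 784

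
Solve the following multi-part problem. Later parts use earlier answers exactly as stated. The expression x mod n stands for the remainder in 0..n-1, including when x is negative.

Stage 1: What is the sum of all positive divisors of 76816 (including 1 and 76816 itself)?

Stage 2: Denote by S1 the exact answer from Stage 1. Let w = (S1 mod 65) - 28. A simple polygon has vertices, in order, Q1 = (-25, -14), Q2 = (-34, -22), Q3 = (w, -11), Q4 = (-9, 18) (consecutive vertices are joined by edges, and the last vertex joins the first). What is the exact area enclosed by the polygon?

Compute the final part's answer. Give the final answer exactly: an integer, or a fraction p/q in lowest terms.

Stage 1: 76816 = 2^4 * 4801; sigma = (1 + 2 + 4 + 8 + 16) * (1 + 4801) = 31 * 4802 = 148862; answer 148862
Stage 2: S1 = 148862; w = -16; cross terms: (-25*-22 - -34*-14)=74, (-34*-11 - -16*-22)=22, (-16*18 - -9*-11)=-387, (-9*-14 - -25*18)=576; twice the area = |285| = 285; area = 285/2; answer 285/2

285/2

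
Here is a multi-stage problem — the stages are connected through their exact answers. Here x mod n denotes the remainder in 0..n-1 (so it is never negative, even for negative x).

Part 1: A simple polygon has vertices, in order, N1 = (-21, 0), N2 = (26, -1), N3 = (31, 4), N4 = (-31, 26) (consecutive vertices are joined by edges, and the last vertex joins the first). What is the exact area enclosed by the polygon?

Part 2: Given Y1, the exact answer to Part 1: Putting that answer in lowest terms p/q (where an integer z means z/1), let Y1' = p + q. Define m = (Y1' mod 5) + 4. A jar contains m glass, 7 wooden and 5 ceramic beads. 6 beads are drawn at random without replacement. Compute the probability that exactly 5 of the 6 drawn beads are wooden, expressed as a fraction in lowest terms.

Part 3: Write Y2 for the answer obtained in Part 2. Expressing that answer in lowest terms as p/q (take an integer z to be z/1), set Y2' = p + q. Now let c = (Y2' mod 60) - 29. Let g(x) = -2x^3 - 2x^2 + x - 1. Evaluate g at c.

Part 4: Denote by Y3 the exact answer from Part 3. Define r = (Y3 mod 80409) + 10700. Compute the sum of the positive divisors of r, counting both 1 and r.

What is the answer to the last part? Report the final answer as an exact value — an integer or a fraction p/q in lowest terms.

Part 1: cross terms: (-21*-1 - 26*0)=21, (26*4 - 31*-1)=135, (31*26 - -31*4)=930, (-31*0 - -21*26)=546; twice the area = |1632| = 1632; area = 816; answer 816
Part 2: Y1 = 816; threaded value p + q = 817; m = 6; total draws C(18,6) = 18564; favorable C(7,5)*C(11,1) = 231; P = 11/884; answer 11/884
Part 3: Y2 = 11/884; threaded value p + q = 895; c = 26; -2*(26)^3 - 2*(26)^2 + 1*(26)^1 - 1 = (-35152) + (-1352) + (26) + (-1) = -36479; answer -36479
Part 4: Y3 = -36479; r = 54630; 54630 = 2 * 3^2 * 5 * 607; sigma = (1 + 2) * (1 + 3 + 9) * (1 + 5) * (1 + 607) = 3 * 13 * 6 * 608 = 142272; answer 142272

142272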